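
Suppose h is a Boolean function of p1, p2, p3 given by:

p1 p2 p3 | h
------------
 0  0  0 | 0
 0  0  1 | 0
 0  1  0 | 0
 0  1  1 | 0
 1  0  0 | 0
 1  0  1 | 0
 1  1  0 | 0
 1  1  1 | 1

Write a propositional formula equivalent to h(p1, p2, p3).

h(p1, p2, p3) = (p1 ∧ p2) ∧ p3

Only row (1,1,1) gives 1. That row's minterm p1·p2·p3 is h directly.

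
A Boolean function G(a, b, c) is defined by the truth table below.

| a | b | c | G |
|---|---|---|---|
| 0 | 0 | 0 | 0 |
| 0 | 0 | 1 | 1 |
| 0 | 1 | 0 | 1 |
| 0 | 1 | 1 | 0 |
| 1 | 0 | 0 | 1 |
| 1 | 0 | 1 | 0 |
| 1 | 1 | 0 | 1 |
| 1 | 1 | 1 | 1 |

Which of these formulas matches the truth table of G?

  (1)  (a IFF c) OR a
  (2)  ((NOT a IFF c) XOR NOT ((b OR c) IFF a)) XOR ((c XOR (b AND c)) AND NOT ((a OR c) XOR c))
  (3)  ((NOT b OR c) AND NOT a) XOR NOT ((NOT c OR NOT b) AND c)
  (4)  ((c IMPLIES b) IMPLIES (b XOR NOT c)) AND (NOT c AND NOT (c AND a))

(1) disagrees with G on (0,0,0) (formula → 1, table → 0); rule it out.
(2) disagrees with G on (1,0,0) (formula → 0, table → 1); rule it out.
(4) disagrees with G on (0,0,0) (formula → 1, table → 0); rule it out.
That leaves (3). Evaluating it on every row reproduces the table of G exactly.

3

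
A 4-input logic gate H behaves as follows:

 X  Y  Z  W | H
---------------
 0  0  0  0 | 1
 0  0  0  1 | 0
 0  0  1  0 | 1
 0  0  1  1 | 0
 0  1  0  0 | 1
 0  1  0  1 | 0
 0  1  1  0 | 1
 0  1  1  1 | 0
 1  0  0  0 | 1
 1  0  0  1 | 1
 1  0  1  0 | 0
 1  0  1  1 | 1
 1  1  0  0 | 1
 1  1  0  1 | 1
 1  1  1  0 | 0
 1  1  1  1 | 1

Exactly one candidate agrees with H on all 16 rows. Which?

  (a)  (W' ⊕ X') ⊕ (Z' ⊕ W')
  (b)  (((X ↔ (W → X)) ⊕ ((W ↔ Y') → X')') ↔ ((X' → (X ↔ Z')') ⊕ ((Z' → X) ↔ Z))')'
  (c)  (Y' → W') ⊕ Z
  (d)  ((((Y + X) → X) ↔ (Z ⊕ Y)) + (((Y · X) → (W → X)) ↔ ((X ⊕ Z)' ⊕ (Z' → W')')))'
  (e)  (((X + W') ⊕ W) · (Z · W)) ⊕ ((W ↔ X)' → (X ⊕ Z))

e

(a) disagrees with H on (0,0,0,0) (formula → 0, table → 1); rule it out.
(b) disagrees with H on (0,0,1,0) (formula → 0, table → 1); rule it out.
(c) disagrees with H on (0,0,1,0) (formula → 0, table → 1); rule it out.
(d) disagrees with H on (0,0,0,0) (formula → 0, table → 1); rule it out.
Only (e) survives; checking it on all 16 rows confirms it matches H.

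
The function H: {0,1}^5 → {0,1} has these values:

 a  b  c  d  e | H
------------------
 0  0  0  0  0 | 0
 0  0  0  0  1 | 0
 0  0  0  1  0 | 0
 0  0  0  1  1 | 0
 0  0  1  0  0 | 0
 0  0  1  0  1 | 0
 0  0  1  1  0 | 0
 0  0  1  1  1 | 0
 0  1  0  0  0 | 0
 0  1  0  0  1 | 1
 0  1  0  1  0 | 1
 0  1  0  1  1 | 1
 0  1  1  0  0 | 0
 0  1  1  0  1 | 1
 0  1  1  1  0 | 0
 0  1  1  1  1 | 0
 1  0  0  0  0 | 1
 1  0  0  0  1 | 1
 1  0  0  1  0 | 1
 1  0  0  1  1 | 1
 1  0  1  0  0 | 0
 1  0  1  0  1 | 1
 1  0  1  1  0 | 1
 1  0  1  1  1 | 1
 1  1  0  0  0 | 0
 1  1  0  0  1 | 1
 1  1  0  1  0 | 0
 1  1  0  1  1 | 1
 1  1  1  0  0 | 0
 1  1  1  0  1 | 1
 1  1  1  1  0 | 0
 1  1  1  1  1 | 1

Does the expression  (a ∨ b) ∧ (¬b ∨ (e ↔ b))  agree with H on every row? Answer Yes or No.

No

Test each input against both H and the formula:
  a=0, b=0, c=0, d=0, e=0: formula gives 0, H = 0 ✓
  a=0, b=0, c=0, d=0, e=1: formula gives 0, H = 0 ✓
  a=0, b=0, c=0, d=1, e=0: formula gives 0, H = 0 ✓
  a=0, b=0, c=0, d=1, e=1: formula gives 0, H = 0 ✓
  …
  a=0, b=1, c=0, d=1, e=0: formula gives 0, but H = 1 ✗
Since they disagree at (0,1,0,1,0), the expression is not a correct formula for H.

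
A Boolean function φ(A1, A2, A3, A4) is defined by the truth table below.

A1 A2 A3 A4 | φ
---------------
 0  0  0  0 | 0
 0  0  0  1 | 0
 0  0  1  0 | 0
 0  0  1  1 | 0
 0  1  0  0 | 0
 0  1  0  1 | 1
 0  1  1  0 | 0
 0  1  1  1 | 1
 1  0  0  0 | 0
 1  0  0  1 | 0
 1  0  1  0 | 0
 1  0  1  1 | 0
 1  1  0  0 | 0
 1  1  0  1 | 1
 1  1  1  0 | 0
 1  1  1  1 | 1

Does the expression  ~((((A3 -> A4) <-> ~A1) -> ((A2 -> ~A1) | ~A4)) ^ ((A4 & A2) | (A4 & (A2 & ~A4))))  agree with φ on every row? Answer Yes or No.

Yes

Test each input against both φ and the formula:
  A1=0, A2=0, A3=0, A4=0: formula gives 0, φ = 0 ✓
  A1=0, A2=0, A3=0, A4=1: formula gives 0, φ = 0 ✓
  A1=0, A2=0, A3=1, A4=0: formula gives 0, φ = 0 ✓
  A1=0, A2=0, A3=1, A4=1: formula gives 0, φ = 0 ✓
  …and likewise for the remaining 12 rows.
All 16 rows match — the expression computes φ exactly.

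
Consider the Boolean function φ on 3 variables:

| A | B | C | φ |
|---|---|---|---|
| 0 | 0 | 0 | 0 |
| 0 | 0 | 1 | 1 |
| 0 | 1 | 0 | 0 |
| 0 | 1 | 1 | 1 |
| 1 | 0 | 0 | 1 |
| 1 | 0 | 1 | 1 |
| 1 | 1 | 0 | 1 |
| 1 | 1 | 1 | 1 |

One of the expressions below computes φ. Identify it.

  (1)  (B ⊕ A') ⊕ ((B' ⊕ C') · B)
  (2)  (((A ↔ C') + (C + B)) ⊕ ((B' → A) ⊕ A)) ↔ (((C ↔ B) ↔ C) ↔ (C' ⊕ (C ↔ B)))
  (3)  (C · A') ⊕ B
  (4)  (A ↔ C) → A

(1): at (0,0,0) it gives 1, but φ = 0 — eliminated.
(2): at (0,1,1) it gives 0, but φ = 1 — eliminated.
(3): at (0,1,0) it gives 1, but φ = 0 — eliminated.
Only (4) survives; checking it on all 8 rows confirms it matches φ.

4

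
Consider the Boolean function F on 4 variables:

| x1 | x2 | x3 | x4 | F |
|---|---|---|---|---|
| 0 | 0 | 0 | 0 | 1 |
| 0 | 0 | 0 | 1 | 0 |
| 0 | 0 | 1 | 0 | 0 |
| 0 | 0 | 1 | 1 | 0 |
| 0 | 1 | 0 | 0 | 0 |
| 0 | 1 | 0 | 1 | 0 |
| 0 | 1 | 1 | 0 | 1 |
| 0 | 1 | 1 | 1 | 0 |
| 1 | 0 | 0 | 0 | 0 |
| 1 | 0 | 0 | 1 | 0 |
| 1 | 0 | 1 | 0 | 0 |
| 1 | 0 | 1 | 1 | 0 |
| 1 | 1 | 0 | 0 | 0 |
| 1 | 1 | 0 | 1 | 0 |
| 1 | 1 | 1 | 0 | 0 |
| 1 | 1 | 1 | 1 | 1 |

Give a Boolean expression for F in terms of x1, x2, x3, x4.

F(x1, x2, x3, x4) = ((((¬x1 ∧ ¬x2) ∧ ¬x3) ∧ ¬x4) ∨ (((¬x1 ∧ x2) ∧ x3) ∧ ¬x4)) ∨ (((x1 ∧ x2) ∧ x3) ∧ x4)

Collect the rows where F=1 — (0,0,0,0), (0,1,1,0), (1,1,1,1) — and write one minterm per row: ¬x1·¬x2·¬x3·¬x4, ¬x1·x2·x3·¬x4, x1·x2·x3·x4. Their union (logical OR) reproduces the table exactly.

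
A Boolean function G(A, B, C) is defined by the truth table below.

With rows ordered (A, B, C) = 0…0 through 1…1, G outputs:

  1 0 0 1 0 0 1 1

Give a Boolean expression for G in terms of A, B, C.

The 1-rows are (0,0,0), (0,1,1), (1,1,0), (1,1,1). Each contributes one minterm — ¬A·¬B·¬C; ¬A·B·C; A·B·¬C; A·B·C — and their disjunction is a sum-of-products form of G.

G(A, B, C) = ((((not A and not B) and not C) or ((not A and B) and C)) or ((A and B) and not C)) or ((A and B) and C)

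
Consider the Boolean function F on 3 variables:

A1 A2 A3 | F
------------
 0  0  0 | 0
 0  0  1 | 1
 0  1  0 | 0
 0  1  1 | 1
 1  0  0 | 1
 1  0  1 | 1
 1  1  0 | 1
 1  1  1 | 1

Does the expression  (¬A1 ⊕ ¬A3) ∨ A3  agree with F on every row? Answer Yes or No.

Yes

Check the formula against F row by row:
  A1=0, A2=0, A3=0: formula gives 0, F = 0 ✓
  A1=0, A2=0, A3=1: formula gives 1, F = 1 ✓
  A1=0, A2=1, A3=0: formula gives 0, F = 0 ✓
  A1=0, A2=1, A3=1: formula gives 1, F = 1 ✓
  A1=1, A2=0, A3=0: formula gives 1, F = 1 ✓
  …and likewise for the remaining 3 rows.
Every row agrees, so the formula is equivalent.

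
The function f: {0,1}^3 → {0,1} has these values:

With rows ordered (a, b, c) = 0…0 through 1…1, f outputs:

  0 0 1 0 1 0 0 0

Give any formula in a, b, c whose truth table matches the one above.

Collect the rows where f=1 — (0,1,0), (1,0,0) — and write one minterm per row: ¬a·b·¬c, a·¬b·¬c. Their union (logical OR) reproduces the table exactly.

f(a, b, c) = ((not a and b) and not c) or ((a and not b) and not c)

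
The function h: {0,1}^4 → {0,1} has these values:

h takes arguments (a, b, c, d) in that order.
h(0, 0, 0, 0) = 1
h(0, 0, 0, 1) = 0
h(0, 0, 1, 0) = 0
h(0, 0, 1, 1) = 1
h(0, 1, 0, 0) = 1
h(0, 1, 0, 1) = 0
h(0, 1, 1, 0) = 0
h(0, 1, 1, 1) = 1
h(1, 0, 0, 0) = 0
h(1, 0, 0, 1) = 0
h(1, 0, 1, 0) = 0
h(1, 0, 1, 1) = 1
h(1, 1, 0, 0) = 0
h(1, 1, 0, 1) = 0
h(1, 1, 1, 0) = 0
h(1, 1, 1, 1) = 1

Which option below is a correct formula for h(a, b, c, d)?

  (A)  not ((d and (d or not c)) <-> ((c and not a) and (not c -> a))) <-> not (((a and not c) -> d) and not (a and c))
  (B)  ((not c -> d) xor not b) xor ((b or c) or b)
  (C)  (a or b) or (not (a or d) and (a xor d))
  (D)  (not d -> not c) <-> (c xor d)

(B): at (0,0,1,0) it gives 1, but h = 0 — eliminated.
(C): at (0,0,0,0) it gives 0, but h = 1 — eliminated.
(D): at (0,0,0,0) it gives 0, but h = 1 — eliminated.
Only (A) survives; checking it on all 16 rows confirms it matches h.

A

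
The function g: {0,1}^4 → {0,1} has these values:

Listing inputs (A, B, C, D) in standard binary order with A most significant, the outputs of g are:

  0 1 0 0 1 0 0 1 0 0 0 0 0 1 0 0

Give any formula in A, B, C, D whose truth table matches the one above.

g=1 on 4 inputs: (0,0,0,1), (0,1,0,0), (0,1,1,1), (1,1,0,1). Reading each as a conjunction of literals (¬A·¬B·¬C·D, ¬A·B·¬C·¬D, ¬A·B·C·D, A·B·¬C·D) and taking the OR gives the canonical DNF.

g(A, B, C, D) = (((((~A & ~B) & ~C) & D) | (((~A & B) & ~C) & ~D)) | (((~A & B) & C) & D)) | (((A & B) & ~C) & D)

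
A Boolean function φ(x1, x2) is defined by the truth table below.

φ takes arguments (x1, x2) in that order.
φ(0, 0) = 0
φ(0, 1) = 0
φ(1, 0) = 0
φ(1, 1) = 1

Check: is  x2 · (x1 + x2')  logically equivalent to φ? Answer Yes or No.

Yes

Check the formula against φ row by row:
  x1=0, x2=0: formula gives 0, φ = 0 ✓
  x1=0, x2=1: formula gives 0, φ = 0 ✓
  x1=1, x2=0: formula gives 0, φ = 0 ✓
  x1=1, x2=1: formula gives 1, φ = 1 ✓
No disagreement on any input; they are logically equivalent.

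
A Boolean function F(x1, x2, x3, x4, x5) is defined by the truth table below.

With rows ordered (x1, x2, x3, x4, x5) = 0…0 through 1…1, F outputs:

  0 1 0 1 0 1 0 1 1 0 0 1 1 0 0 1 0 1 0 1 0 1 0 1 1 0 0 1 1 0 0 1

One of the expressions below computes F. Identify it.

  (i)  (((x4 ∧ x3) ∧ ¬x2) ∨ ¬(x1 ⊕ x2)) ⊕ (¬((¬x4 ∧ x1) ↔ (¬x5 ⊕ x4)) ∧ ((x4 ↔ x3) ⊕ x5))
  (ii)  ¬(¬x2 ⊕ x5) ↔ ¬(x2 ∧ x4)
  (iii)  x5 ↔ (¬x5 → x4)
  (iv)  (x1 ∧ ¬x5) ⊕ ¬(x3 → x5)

(i) disagrees with F on (0,0,0,1,0) (formula → 1, table → 0); rule it out.
(iii) disagrees with F on (0,0,0,0,0) (formula → 1, table → 0); rule it out.
(iv) disagrees with F on (0,0,0,0,1) (formula → 0, table → 1); rule it out.
Only (ii) survives; checking it on all 32 rows confirms it matches F.

ii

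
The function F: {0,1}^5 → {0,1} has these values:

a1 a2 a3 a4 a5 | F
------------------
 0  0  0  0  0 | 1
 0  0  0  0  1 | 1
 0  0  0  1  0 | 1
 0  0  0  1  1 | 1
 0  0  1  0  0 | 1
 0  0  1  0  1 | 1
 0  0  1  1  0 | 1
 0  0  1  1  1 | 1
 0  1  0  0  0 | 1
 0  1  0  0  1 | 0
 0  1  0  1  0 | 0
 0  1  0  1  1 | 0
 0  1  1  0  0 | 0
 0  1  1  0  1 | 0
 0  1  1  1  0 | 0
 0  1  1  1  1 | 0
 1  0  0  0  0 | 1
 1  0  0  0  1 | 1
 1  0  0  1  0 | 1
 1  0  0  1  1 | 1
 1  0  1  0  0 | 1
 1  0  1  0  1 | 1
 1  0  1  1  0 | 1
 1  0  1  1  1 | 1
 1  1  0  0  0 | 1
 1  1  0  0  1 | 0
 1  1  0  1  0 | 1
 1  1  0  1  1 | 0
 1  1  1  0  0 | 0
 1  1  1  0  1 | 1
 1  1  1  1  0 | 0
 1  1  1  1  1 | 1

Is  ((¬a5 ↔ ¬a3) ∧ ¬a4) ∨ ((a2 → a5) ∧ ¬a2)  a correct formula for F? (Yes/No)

Evaluate ((¬a5 ↔ ¬a3) ∧ ¬a4) ∨ ((a2 → a5) ∧ ¬a2) on each row and compare to F:
  a1=0, a2=0, a3=0, a4=0, a5=0: formula gives 1, F = 1 ✓
  a1=0, a2=0, a3=0, a4=0, a5=1: formula gives 1, F = 1 ✓
  a1=0, a2=0, a3=0, a4=1, a5=0: formula gives 1, F = 1 ✓
  a1=0, a2=0, a3=0, a4=1, a5=1: formula gives 1, F = 1 ✓
  …
  a1=0, a2=1, a3=1, a4=0, a5=1: formula gives 1, but F = 0 ✗
Row (0,1,1,0,1) is a counterexample, so the formula is not equivalent to F.

No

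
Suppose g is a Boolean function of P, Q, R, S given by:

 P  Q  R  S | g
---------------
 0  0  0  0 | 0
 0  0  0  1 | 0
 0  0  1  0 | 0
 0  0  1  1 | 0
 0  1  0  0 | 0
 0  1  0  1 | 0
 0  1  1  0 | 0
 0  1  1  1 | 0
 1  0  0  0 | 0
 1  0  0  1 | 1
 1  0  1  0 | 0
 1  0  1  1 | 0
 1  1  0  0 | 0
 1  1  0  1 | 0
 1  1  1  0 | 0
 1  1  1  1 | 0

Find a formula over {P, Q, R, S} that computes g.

g(P, Q, R, S) = ((P and not Q) and not R) and S

g is 1 on exactly one input, (1,0,0,1), whose minterm is P·¬Q·¬R·S. So g is just that conjunction.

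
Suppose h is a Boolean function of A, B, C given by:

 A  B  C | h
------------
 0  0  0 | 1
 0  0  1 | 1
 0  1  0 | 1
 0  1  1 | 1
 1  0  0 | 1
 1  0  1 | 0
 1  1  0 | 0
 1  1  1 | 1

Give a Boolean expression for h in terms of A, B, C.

h(A, B, C) = not (((A and not B) and C) or ((A and B) and not C))

h is 0 on only 2 rows — (1,0,1), (1,1,0). Writing each as a minterm (A·¬B·C, A·B·¬C) and OR-ing them characterizes exactly where h=0, so h is the negation of that disjunction.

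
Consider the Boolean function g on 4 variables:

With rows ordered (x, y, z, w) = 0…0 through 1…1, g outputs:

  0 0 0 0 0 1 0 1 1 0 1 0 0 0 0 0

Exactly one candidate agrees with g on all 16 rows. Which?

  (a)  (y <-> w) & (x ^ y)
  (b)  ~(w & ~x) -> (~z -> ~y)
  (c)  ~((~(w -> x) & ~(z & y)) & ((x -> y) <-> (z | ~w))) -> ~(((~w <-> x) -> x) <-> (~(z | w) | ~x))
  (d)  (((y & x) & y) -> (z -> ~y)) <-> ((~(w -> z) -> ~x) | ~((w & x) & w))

a

(b) disagrees with g on (0,0,0,0) (formula → 1, table → 0); rule it out.
(c) disagrees with g on (0,0,0,1) (formula → 1, table → 0); rule it out.
(d) disagrees with g on (0,0,0,0) (formula → 1, table → 0); rule it out.
(a) is the remaining candidate, and it agrees with g on all 16 inputs.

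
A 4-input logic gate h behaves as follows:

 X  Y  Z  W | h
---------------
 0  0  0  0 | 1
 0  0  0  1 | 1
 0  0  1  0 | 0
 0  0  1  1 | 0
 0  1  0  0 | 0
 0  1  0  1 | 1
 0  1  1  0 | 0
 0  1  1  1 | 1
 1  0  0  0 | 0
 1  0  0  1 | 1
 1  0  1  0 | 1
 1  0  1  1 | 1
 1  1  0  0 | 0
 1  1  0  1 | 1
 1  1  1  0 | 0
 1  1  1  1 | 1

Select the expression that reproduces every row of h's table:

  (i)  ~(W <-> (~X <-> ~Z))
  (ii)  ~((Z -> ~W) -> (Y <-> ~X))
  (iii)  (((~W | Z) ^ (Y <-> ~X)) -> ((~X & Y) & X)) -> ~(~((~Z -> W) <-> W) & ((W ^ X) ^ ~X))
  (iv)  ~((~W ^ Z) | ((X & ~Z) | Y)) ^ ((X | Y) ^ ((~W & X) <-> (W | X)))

iv

(i): at (0,0,0,1) it gives 0, but h = 1 — eliminated.
(ii): at (0,0,1,0) it gives 1, but h = 0 — eliminated.
(iii): at (0,0,1,0) it gives 1, but h = 0 — eliminated.
(iv) is the remaining candidate, and it agrees with h on all 16 inputs.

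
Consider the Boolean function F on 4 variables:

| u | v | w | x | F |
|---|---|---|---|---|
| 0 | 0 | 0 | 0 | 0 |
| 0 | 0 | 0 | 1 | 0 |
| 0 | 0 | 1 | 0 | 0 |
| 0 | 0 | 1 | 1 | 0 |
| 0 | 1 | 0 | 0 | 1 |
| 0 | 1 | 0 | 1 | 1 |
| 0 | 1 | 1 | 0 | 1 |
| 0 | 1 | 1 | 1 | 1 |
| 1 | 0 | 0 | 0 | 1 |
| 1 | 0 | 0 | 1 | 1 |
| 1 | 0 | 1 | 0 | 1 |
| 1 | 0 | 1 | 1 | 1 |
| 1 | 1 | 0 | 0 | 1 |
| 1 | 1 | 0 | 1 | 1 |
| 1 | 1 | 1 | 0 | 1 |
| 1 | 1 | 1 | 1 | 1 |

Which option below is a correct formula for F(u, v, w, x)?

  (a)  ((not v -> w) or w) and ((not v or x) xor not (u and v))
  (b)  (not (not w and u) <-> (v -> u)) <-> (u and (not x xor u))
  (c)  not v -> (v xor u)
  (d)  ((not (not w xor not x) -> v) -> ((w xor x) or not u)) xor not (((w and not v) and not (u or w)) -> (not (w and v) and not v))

c

(a) disagrees with F on (0,1,0,1) (formula → 0, table → 1); rule it out.
(b) disagrees with F on (1,0,0,1) (formula → 0, table → 1); rule it out.
(d) disagrees with F on (0,0,0,0) (formula → 1, table → 0); rule it out.
Only (c) survives; checking it on all 16 rows confirms it matches F.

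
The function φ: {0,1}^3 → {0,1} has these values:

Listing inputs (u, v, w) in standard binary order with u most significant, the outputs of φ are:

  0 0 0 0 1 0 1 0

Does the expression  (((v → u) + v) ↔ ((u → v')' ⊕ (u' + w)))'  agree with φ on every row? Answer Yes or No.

No

Test each input against both φ and the formula:
  u=0, v=0, w=0: formula gives 0, φ = 0 ✓
  u=0, v=0, w=1: formula gives 0, φ = 0 ✓
  u=0, v=1, w=0: formula gives 0, φ = 0 ✓
  u=0, v=1, w=1: formula gives 0, φ = 0 ✓
  u=1, v=0, w=0: formula gives 1, φ = 1 ✓
  …
  u=1, v=1, w=0: formula gives 0, but φ = 1 ✗
A single disagreement suffices: at (1,1,0) they differ, so the formula does not compute φ.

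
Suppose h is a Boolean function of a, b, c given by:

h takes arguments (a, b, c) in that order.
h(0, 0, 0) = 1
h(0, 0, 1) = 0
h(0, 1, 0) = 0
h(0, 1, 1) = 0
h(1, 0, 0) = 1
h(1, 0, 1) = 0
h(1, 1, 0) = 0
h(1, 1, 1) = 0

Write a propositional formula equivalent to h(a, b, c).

h=1 on 2 inputs: (0,0,0), (1,0,0). Reading each as a conjunction of literals (¬a·¬b·¬c, a·¬b·¬c) and taking the OR gives the canonical DNF.

h(a, b, c) = ((¬a ∧ ¬b) ∧ ¬c) ∨ ((a ∧ ¬b) ∧ ¬c)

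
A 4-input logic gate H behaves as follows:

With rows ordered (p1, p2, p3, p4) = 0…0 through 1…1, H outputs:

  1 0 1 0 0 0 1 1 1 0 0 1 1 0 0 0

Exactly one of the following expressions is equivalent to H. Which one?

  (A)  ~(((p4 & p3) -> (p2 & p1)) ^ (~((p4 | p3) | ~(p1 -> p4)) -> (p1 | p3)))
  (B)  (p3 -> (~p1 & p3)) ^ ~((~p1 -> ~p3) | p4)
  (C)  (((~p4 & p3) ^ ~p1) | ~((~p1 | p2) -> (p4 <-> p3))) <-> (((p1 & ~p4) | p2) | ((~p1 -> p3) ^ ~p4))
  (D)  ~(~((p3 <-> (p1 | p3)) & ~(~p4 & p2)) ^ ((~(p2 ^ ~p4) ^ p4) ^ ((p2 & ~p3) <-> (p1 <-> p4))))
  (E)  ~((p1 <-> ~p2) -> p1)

D

(A) disagrees with H on (0,0,0,0) (formula → 0, table → 1); rule it out.
(B) disagrees with H on (0,0,0,1) (formula → 1, table → 0); rule it out.
(C) disagrees with H on (0,0,1,0) (formula → 0, table → 1); rule it out.
(E) disagrees with H on (0,0,0,0) (formula → 0, table → 1); rule it out.
(D) is the remaining candidate, and it agrees with H on all 16 inputs.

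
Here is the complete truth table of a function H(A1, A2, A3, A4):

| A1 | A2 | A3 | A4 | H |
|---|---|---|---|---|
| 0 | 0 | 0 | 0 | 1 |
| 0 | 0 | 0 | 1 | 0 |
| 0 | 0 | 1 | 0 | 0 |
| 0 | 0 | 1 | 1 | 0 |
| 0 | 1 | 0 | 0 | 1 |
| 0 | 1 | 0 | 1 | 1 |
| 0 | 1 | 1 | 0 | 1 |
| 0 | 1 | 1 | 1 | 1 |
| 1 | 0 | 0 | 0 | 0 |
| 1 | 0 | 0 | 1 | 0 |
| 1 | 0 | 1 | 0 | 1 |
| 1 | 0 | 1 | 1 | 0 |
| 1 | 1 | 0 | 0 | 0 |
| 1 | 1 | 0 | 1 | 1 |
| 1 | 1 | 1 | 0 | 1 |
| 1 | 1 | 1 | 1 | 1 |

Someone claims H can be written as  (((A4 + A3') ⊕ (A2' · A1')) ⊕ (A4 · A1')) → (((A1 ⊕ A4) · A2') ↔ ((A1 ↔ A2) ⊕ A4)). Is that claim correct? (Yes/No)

Yes

Test each input against both H and the formula:
  A1=0, A2=0, A3=0, A4=0: formula gives 1, H = 1 ✓
  A1=0, A2=0, A3=0, A4=1: formula gives 0, H = 0 ✓
  A1=0, A2=0, A3=1, A4=0: formula gives 0, H = 0 ✓
  A1=0, A2=0, A3=1, A4=1: formula gives 0, H = 0 ✓
  …and likewise for the remaining 12 rows.
Every row agrees, so the formula is equivalent.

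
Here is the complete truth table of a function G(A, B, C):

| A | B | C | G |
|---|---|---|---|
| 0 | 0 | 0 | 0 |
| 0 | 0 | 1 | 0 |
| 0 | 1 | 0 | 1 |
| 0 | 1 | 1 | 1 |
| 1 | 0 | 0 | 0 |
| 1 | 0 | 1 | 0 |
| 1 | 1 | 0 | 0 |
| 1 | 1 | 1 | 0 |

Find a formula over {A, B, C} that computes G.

Collect the rows where G=1 — (0,1,0), (0,1,1) — and write one minterm per row: ¬A·B·¬C, ¬A·B·C. Their union (logical OR) reproduces the table exactly.

G(A, B, C) = ((A' · B) · C') + ((A' · B) · C)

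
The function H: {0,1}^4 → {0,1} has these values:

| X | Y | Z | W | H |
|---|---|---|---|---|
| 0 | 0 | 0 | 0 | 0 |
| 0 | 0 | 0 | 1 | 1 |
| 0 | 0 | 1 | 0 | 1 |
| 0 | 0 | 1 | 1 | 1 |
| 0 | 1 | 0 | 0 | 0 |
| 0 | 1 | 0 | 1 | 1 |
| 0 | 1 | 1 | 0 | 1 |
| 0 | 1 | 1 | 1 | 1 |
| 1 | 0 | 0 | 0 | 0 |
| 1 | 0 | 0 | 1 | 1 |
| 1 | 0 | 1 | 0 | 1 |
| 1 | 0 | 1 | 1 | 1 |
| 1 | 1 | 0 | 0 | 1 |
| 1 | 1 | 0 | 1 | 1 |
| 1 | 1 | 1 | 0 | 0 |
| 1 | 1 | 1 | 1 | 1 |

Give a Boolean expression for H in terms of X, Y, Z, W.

H is 0 on only 4 rows — (0,0,0,0), (0,1,0,0), (1,0,0,0), (1,1,1,0). Writing each as a minterm (¬X·¬Y·¬Z·¬W, ¬X·Y·¬Z·¬W, X·¬Y·¬Z·¬W, X·Y·Z·¬W) and OR-ing them characterizes exactly where H=0, so H is the negation of that disjunction.

H(X, Y, Z, W) = not ((((((not X and not Y) and not Z) and not W) or (((not X and Y) and not Z) and not W)) or (((X and not Y) and not Z) and not W)) or (((X and Y) and Z) and not W))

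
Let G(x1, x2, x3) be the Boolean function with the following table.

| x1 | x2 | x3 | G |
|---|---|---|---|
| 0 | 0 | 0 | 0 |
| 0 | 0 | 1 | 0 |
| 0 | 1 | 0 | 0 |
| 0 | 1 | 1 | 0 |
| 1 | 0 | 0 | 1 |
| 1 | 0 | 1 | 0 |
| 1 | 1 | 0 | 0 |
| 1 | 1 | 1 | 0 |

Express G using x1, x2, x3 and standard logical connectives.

G(x1, x2, x3) = (x1 AND NOT x2) AND NOT x3

Only row (1,0,0) gives 1. That row's minterm x1·¬x2·¬x3 is G directly.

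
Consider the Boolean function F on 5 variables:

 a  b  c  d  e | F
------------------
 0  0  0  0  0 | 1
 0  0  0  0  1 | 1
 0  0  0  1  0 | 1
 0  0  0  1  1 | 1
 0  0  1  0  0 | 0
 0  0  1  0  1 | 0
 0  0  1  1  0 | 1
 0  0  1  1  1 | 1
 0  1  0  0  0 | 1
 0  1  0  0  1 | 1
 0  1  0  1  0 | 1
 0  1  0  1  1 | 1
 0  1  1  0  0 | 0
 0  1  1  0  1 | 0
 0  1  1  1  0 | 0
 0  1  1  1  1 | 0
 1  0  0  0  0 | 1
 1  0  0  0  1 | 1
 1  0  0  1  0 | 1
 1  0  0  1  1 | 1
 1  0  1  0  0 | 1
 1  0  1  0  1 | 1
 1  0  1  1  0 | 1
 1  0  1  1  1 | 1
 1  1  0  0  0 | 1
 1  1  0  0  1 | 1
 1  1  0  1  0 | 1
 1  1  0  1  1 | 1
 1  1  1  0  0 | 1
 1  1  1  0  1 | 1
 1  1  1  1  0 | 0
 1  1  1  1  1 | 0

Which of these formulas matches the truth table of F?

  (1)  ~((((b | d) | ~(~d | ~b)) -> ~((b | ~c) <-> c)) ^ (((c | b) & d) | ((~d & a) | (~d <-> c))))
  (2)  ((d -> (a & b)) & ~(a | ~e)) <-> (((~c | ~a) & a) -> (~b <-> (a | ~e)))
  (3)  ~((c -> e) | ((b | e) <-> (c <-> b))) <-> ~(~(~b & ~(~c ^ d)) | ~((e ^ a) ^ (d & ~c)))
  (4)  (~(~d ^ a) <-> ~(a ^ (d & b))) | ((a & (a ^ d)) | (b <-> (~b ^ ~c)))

4

(1) fails at (0,0,0,0,0): the formula yields 0, F is 1.
(2) fails at (0,0,0,0,0): the formula yields 0, F is 1.
(3) fails at (0,0,0,1,0): the formula yields 0, F is 1.
(4) is the remaining candidate, and it agrees with F on all 32 inputs.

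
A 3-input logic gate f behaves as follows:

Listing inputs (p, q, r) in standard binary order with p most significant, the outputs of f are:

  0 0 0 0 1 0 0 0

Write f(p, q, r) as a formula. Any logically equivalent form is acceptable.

f is 1 on exactly one input, (1,0,0), whose minterm is p·¬q·¬r. So f is just that conjunction.

f(p, q, r) = (p ∧ ¬q) ∧ ¬r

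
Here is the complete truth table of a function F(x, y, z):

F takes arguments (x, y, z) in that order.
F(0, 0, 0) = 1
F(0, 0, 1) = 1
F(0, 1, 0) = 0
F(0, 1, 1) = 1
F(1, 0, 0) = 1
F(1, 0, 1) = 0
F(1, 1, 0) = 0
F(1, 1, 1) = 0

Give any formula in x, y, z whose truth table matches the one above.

F=1 on 4 inputs: (0,0,0), (0,0,1), (0,1,1), (1,0,0). Reading each as a conjunction of literals (¬x·¬y·¬z, ¬x·¬y·z, ¬x·y·z, x·¬y·¬z) and taking the OR gives the canonical DNF.

F(x, y, z) = ((((NOT x AND NOT y) AND NOT z) OR ((NOT x AND NOT y) AND z)) OR ((NOT x AND y) AND z)) OR ((x AND NOT y) AND NOT z)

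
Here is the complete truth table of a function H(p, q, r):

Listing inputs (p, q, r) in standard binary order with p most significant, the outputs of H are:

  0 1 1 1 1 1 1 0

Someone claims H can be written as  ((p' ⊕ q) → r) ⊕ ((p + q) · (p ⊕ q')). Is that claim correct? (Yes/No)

Evaluate ((p' ⊕ q) → r) ⊕ ((p + q) · (p ⊕ q')) on each row and compare to H:
  p=0, q=0, r=0: formula gives 0, H = 0 ✓
  p=0, q=0, r=1: formula gives 1, H = 1 ✓
  p=0, q=1, r=0: formula gives 1, H = 1 ✓
  p=0, q=1, r=1: formula gives 1, H = 1 ✓
  p=1, q=0, r=0: formula gives 1, H = 1 ✓
  … (the remaining 3 rows also agree.)
No disagreement on any input; they are logically equivalent.

Yes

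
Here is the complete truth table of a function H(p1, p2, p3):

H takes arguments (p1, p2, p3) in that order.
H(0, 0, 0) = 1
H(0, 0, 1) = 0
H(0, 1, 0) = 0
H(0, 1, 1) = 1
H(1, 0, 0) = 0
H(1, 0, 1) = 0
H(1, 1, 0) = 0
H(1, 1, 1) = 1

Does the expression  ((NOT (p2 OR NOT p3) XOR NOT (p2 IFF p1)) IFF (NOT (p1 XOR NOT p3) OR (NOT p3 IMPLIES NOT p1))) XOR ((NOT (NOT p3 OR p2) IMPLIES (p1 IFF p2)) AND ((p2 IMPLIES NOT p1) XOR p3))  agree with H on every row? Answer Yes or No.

Evaluate ((NOT (p2 OR NOT p3) XOR NOT (p2 IFF p1)) IFF (NOT (p1 XOR NOT p3) OR (NOT p3 IMPLIES NOT p1))) XOR ((NOT (NOT p3 OR p2) IMPLIES (p1 IFF p2)) AND ((p2 IMPLIES NOT p1) XOR p3)) on each row and compare to H:
  p1=0, p2=0, p3=0: formula gives 1, H = 1 ✓
  p1=0, p2=0, p3=1: formula gives 1, but H = 0 ✗
Since they disagree at (0,0,1), the expression is not a correct formula for H.

No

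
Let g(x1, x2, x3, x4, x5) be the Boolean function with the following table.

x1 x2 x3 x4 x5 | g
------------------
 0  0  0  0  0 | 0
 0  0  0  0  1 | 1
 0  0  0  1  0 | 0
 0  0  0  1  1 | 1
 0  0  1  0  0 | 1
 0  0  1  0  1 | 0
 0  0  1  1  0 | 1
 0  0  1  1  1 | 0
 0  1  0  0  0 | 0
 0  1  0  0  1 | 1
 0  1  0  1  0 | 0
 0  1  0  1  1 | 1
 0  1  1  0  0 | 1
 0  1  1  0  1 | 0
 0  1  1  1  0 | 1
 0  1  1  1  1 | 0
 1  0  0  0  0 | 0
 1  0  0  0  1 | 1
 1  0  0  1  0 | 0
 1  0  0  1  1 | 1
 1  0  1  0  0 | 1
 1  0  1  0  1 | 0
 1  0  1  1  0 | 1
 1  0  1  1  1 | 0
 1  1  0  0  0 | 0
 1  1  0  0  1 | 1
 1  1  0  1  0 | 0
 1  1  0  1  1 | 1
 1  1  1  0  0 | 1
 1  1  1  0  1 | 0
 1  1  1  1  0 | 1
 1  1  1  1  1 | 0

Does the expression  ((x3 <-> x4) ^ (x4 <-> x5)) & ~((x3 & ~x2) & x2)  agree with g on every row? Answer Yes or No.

Yes

Check the formula against g row by row:
  x1=0, x2=0, x3=0, x4=0, x5=0: formula gives 0, g = 0 ✓
  x1=0, x2=0, x3=0, x4=0, x5=1: formula gives 1, g = 1 ✓
  x1=0, x2=0, x3=0, x4=1, x5=0: formula gives 0, g = 0 ✓
  x1=0, x2=0, x3=0, x4=1, x5=1: formula gives 1, g = 1 ✓
  … (the remaining 28 rows also agree.)
All 32 rows match — the expression computes g exactly.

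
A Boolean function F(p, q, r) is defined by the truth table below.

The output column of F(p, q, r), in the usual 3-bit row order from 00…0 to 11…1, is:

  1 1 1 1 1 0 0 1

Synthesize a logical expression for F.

There are just 2 zero rows: (1,0,1), (1,1,0). Their minterms are p·¬q·r, p·q·¬r; the OR of those covers precisely the 0-outputs, and negating it yields F.

F(p, q, r) = NOT (((p AND NOT q) AND r) OR ((p AND q) AND NOT r))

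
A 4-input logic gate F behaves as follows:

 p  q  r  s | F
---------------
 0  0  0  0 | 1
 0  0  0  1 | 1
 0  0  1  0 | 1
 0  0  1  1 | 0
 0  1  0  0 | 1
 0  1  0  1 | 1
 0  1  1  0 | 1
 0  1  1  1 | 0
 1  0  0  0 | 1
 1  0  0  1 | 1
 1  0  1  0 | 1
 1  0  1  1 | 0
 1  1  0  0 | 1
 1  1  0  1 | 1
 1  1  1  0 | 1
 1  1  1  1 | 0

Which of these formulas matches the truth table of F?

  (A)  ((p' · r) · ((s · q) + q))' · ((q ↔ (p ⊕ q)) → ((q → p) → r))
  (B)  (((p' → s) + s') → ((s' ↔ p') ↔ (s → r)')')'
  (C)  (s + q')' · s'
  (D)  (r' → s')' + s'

D

(A) fails at (0,0,0,0): the formula yields 0, F is 1.
(B) fails at (0,0,0,0): the formula yields 0, F is 1.
(C) fails at (0,0,0,0): the formula yields 0, F is 1.
Only (D) survives; checking it on all 16 rows confirms it matches F.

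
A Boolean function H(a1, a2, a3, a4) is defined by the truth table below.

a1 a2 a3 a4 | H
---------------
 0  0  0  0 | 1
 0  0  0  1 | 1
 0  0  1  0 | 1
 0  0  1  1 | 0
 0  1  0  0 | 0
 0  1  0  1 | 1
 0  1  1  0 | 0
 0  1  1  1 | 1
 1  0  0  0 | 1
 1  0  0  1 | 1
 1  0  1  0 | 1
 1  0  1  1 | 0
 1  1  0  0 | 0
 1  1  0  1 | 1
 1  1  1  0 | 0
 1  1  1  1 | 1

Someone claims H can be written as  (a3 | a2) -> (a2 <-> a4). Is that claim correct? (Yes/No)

Test each input against both H and the formula:
  a1=0, a2=0, a3=0, a4=0: formula gives 1, H = 1 ✓
  a1=0, a2=0, a3=0, a4=1: formula gives 1, H = 1 ✓
  a1=0, a2=0, a3=1, a4=0: formula gives 1, H = 1 ✓
  a1=0, a2=0, a3=1, a4=1: formula gives 0, H = 0 ✓
  … (the remaining 12 rows also agree.)
No disagreement on any input; they are logically equivalent.

Yes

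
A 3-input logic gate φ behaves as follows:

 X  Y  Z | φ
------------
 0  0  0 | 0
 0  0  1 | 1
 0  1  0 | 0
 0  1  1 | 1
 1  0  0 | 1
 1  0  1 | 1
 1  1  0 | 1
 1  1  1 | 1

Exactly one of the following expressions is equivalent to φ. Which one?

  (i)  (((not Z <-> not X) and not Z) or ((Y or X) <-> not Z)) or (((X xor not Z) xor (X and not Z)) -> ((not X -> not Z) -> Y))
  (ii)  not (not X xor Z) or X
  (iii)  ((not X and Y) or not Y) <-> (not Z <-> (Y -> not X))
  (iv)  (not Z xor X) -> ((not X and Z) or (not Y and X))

ii

(i) fails at (0,0,0): the formula yields 1, φ is 0.
(iii) fails at (0,0,0): the formula yields 1, φ is 0.
(iv) fails at (1,1,1): the formula yields 0, φ is 1.
(ii) is the remaining candidate, and it agrees with φ on all 8 inputs.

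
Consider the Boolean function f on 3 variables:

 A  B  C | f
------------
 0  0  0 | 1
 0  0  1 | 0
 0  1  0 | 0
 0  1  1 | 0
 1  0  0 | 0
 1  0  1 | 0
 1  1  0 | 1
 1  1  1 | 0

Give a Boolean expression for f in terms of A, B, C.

Collect the rows where f=1 — (0,0,0), (1,1,0) — and write one minterm per row: ¬A·¬B·¬C, A·B·¬C. Their union (logical OR) reproduces the table exactly.

f(A, B, C) = ((¬A ∧ ¬B) ∧ ¬C) ∨ ((A ∧ B) ∧ ¬C)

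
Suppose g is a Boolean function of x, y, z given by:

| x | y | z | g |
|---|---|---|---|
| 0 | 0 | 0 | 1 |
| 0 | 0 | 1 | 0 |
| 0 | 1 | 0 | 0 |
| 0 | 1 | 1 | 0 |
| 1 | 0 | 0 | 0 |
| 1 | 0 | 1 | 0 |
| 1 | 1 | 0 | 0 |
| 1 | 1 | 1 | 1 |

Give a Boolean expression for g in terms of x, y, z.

g(x, y, z) = ((¬x ∧ ¬y) ∧ ¬z) ∨ ((x ∧ y) ∧ z)

The 1-rows are (0,0,0), (1,1,1). Each contributes one minterm — ¬x·¬y·¬z; x·y·z — and their disjunction is a sum-of-products form of g.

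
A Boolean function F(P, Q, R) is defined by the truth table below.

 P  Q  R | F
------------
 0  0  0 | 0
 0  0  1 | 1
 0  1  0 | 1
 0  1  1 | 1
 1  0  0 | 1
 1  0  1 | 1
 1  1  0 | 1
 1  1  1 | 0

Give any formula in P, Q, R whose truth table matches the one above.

F(P, Q, R) = NOT (((NOT P AND NOT Q) AND NOT R) OR ((P AND Q) AND R))

There are just 2 zero rows: (0,0,0), (1,1,1). Their minterms are ¬P·¬Q·¬R, P·Q·R; the OR of those covers precisely the 0-outputs, and negating it yields F.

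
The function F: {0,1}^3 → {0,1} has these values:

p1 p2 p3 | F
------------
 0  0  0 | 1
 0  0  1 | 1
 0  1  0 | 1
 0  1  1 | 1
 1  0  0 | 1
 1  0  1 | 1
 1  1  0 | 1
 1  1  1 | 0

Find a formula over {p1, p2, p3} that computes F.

The output is 0 only when every input is 1 — NAND of all inputs.

F(p1, p2, p3) = ¬((p1 ∧ p2) ∧ p3)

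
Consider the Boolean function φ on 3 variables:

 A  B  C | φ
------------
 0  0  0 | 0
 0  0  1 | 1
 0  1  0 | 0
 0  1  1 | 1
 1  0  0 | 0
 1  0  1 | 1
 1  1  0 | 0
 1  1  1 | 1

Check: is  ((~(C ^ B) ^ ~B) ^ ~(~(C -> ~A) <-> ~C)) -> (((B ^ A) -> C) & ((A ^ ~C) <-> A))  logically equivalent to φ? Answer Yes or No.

Test each input against both φ and the formula:
  A=0, B=0, C=0: formula gives 0, φ = 0 ✓
  A=0, B=0, C=1: formula gives 1, φ = 1 ✓
  A=0, B=1, C=0: formula gives 0, φ = 0 ✓
  A=0, B=1, C=1: formula gives 1, φ = 1 ✓
  A=1, B=0, C=0: formula gives 0, φ = 0 ✓
  …and likewise for the remaining 3 rows.
No disagreement on any input; they are logically equivalent.

Yes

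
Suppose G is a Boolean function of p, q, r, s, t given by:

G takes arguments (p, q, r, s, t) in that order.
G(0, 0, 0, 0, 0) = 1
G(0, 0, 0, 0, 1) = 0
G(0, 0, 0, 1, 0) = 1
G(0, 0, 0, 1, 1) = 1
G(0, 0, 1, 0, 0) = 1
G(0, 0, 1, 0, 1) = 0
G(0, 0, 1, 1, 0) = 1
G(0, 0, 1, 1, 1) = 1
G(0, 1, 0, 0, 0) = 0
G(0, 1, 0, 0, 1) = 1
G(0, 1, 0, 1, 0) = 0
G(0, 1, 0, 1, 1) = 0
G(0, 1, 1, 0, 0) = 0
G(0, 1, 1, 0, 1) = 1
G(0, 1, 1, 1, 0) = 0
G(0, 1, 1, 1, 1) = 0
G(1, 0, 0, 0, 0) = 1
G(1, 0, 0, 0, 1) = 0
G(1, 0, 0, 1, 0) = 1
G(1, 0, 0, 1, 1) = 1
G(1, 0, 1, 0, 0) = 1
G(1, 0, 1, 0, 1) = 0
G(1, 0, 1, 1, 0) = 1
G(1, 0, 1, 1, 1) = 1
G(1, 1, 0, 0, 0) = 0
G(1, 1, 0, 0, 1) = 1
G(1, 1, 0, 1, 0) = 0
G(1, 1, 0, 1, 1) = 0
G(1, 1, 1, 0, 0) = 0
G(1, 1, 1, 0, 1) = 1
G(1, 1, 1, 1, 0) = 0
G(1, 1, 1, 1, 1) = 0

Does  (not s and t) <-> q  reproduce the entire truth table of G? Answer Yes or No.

Yes

Check the formula against G row by row:
  p=0, q=0, r=0, s=0, t=0: formula gives 1, G = 1 ✓
  p=0, q=0, r=0, s=0, t=1: formula gives 0, G = 0 ✓
  p=0, q=0, r=0, s=1, t=0: formula gives 1, G = 1 ✓
  p=0, q=0, r=0, s=1, t=1: formula gives 1, G = 1 ✓
  …and likewise for the remaining 28 rows.
Every row agrees, so the formula is equivalent.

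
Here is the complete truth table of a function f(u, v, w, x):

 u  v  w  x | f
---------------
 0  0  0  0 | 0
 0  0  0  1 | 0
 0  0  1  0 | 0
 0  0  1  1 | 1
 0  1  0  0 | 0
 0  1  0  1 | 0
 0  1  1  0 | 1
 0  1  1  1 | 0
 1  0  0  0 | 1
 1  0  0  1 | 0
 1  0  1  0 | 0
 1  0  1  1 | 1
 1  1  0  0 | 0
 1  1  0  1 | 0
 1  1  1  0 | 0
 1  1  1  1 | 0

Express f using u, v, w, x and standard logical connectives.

The 1-rows are (0,0,1,1), (0,1,1,0), (1,0,0,0), (1,0,1,1). Each contributes one minterm — ¬u·¬v·w·x; ¬u·v·w·¬x; u·¬v·¬w·¬x; u·¬v·w·x — and their disjunction is a sum-of-products form of f.

f(u, v, w, x) = (((((u' · v') · w) · x) + (((u' · v) · w) · x')) + (((u · v') · w') · x')) + (((u · v') · w) · x)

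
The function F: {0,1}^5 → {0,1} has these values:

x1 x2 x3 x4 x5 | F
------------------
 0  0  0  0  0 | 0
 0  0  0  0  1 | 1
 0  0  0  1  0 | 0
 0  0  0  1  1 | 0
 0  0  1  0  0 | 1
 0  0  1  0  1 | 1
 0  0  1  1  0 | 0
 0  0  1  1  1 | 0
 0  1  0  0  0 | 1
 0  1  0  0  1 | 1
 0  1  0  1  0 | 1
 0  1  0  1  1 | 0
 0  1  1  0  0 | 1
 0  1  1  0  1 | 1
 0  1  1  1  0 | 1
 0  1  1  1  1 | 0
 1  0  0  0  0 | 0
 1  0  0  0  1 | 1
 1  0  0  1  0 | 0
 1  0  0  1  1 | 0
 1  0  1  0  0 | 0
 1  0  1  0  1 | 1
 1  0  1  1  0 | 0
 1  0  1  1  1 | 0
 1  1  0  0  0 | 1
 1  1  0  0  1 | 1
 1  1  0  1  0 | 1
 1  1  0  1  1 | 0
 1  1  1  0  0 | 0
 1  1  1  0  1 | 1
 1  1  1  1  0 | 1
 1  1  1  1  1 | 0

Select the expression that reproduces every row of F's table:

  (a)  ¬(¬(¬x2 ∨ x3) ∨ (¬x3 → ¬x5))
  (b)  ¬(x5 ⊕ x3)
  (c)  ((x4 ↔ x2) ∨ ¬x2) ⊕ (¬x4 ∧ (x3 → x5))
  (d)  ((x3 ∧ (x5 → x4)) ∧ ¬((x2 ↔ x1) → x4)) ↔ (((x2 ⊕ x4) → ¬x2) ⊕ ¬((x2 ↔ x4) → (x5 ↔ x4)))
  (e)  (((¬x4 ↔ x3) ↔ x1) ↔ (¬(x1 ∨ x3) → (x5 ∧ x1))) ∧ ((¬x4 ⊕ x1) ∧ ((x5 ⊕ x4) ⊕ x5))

(a) fails at (0,0,0,1,1): the formula yields 1, F is 0.
(b) fails at (0,0,0,0,0): the formula yields 1, F is 0.
(c) fails at (0,0,0,0,1): the formula yields 0, F is 1.
(e) fails at (0,0,0,0,1): the formula yields 0, F is 1.
(d) is the remaining candidate, and it agrees with F on all 32 inputs.

d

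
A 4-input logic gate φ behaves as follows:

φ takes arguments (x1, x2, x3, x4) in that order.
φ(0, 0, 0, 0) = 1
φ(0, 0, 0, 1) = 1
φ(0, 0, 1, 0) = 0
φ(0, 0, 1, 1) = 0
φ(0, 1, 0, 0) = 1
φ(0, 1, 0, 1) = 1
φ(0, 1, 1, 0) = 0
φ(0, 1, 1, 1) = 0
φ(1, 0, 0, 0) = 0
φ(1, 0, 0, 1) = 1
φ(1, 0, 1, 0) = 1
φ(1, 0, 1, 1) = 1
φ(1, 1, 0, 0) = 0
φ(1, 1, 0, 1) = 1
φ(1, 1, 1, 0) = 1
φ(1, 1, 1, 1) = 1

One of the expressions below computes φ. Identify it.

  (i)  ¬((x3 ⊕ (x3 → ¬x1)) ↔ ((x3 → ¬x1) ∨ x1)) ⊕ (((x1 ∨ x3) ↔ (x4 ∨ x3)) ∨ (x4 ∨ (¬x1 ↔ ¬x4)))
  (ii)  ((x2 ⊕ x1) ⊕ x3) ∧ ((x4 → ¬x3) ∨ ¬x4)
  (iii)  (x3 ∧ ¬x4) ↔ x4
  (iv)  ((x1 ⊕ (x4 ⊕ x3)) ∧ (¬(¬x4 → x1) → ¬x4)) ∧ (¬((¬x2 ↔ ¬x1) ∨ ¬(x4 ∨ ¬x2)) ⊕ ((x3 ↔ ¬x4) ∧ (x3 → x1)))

i

(ii) disagrees with φ on (0,0,0,0) (formula → 0, table → 1); rule it out.
(iii) disagrees with φ on (0,0,0,1) (formula → 0, table → 1); rule it out.
(iv) disagrees with φ on (0,0,0,0) (formula → 0, table → 1); rule it out.
Only (i) survives; checking it on all 16 rows confirms it matches φ.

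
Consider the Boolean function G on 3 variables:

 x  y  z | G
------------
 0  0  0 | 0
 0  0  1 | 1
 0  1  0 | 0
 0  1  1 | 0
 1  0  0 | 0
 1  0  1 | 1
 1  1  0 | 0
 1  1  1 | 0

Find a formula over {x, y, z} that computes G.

G(x, y, z) = ((not x and not y) and z) or ((x and not y) and z)

G=1 on 2 inputs: (0,0,1), (1,0,1). Reading each as a conjunction of literals (¬x·¬y·z, x·¬y·z) and taking the OR gives the canonical DNF.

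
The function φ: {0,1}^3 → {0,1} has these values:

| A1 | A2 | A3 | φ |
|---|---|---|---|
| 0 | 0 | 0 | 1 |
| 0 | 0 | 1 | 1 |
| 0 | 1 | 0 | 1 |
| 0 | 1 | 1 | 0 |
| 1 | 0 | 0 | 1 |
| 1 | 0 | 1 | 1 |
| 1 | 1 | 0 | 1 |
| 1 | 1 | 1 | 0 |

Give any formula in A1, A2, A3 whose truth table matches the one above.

The 0-rows are (0,1,1), (1,1,1). Take each as a conjunction (¬A1·A2·A3, A1·A2·A3), form their disjunction, and complement — that gives a formula that is 1 everywhere φ is.

φ(A1, A2, A3) = ~(((~A1 & A2) & A3) | ((A1 & A2) & A3))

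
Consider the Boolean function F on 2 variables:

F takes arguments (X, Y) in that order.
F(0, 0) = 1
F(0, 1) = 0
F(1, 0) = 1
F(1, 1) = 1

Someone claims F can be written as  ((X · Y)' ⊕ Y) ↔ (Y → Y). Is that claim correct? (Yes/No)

Yes

Evaluate ((X · Y)' ⊕ Y) ↔ (Y → Y) on each row and compare to F:
  X=0, Y=0: formula gives 1, F = 1 ✓
  X=0, Y=1: formula gives 0, F = 0 ✓
  X=1, Y=0: formula gives 1, F = 1 ✓
  X=1, Y=1: formula gives 1, F = 1 ✓
All 4 rows match — the expression computes F exactly.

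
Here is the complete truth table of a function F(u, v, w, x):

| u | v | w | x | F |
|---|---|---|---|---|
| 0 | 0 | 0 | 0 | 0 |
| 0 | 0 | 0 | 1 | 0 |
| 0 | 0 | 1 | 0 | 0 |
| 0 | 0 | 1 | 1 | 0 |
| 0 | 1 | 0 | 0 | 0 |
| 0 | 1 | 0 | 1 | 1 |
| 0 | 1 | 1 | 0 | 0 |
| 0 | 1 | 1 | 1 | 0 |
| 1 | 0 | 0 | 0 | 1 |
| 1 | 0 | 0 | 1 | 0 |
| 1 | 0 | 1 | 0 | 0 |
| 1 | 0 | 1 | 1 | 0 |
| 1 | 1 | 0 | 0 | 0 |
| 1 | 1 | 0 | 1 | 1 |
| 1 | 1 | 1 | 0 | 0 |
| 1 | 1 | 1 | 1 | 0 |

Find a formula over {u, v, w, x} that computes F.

F(u, v, w, x) = ((((~u & v) & ~w) & x) | (((u & ~v) & ~w) & ~x)) | (((u & v) & ~w) & x)

F=1 on 3 inputs: (0,1,0,1), (1,0,0,0), (1,1,0,1). Reading each as a conjunction of literals (¬u·v·¬w·x, u·¬v·¬w·¬x, u·v·¬w·x) and taking the OR gives the canonical DNF.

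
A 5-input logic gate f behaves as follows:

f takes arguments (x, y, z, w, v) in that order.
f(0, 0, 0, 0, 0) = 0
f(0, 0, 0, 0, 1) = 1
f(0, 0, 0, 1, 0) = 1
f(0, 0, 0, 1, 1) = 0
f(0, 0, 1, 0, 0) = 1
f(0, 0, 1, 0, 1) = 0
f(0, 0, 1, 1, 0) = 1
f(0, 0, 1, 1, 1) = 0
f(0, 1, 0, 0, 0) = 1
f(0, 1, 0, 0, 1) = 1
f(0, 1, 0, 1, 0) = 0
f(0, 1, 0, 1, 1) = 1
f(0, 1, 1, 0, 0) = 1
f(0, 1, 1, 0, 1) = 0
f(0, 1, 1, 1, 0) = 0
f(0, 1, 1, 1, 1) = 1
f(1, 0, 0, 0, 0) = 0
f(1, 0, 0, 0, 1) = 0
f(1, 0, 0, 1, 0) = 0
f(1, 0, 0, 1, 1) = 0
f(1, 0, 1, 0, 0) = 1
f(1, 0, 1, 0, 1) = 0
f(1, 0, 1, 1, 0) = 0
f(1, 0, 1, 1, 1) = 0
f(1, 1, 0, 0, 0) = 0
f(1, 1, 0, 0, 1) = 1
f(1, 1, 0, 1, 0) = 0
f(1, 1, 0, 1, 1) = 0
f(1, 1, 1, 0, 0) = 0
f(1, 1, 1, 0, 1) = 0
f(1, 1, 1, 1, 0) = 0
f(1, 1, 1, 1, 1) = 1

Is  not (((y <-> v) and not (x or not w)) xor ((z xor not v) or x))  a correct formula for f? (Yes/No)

No

Test each input against both f and the formula:
  x=0, y=0, z=0, w=0, v=0: formula gives 0, f = 0 ✓
  x=0, y=0, z=0, w=0, v=1: formula gives 1, f = 1 ✓
  x=0, y=0, z=0, w=1, v=0: formula gives 1, f = 1 ✓
  x=0, y=0, z=0, w=1, v=1: formula gives 1, but f = 0 ✗
Since they disagree at (0,0,0,1,1), the expression is not a correct formula for f.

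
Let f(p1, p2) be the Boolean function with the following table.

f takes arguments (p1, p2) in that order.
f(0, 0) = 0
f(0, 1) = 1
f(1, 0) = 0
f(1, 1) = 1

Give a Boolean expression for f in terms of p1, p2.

The output simply equals p2.

f(p1, p2) = p2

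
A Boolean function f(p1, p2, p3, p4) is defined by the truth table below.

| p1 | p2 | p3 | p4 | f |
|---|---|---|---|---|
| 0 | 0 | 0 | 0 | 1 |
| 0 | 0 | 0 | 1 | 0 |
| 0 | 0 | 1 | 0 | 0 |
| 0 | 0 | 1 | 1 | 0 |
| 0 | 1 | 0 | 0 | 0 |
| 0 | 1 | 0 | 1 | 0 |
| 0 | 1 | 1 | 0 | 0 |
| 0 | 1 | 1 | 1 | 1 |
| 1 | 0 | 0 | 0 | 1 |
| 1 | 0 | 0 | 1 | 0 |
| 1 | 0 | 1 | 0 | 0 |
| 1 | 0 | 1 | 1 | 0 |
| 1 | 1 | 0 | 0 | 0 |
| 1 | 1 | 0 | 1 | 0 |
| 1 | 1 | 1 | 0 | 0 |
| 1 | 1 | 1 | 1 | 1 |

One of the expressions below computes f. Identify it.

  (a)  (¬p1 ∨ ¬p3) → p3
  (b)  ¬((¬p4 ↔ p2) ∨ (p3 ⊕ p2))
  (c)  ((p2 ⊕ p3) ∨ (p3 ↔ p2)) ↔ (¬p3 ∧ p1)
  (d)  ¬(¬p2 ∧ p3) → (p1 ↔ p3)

(a) disagrees with f on (0,0,0,0) (formula → 0, table → 1); rule it out.
(c) disagrees with f on (0,0,0,0) (formula → 0, table → 1); rule it out.
(d) disagrees with f on (0,0,0,1) (formula → 1, table → 0); rule it out.
Only (b) survives; checking it on all 16 rows confirms it matches f.

b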